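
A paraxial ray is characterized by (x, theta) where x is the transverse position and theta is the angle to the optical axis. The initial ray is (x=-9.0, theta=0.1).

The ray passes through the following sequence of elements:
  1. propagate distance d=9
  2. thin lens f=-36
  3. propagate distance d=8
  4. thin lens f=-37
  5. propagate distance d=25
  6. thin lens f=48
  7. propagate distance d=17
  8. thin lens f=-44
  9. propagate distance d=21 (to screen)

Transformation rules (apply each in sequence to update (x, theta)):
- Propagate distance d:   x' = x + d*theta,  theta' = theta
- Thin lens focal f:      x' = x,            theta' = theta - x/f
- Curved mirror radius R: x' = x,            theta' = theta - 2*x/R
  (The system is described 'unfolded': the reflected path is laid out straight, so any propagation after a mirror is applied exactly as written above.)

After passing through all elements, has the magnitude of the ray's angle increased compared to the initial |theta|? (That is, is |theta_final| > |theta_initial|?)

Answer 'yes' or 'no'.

Answer: yes

Derivation:
Initial: x=-9.0000 theta=0.1000
After 1 (propagate distance d=9): x=-8.1000 theta=0.1000
After 2 (thin lens f=-36): x=-8.1000 theta=-0.1250
After 3 (propagate distance d=8): x=-9.1000 theta=-0.1250
After 4 (thin lens f=-37): x=-9.1000 theta=-549/1480 (≈-0.3709)
After 5 (propagate distance d=25): x=-27193/1480 (≈-18.3736) theta=-549/1480 (≈-0.3709)
After 6 (thin lens f=48): x=-27193/1480 (≈-18.3736) theta=841/71040 (≈0.0118)
After 7 (propagate distance d=17): x=-34891/1920 (≈-18.1724) theta=841/71040 (≈0.0118)
After 8 (thin lens f=-44): x=-34891/1920 (≈-18.1724) theta=-1253963/3125760 (≈-0.4012)
After 9 (propagate distance d=21 (to screen)): x=-83135771/3125760 (≈-26.5970) theta=-1253963/3125760 (≈-0.4012)
|theta_initial|=0.1000 |theta_final|=1253963/3125760 (≈0.4012) -> increased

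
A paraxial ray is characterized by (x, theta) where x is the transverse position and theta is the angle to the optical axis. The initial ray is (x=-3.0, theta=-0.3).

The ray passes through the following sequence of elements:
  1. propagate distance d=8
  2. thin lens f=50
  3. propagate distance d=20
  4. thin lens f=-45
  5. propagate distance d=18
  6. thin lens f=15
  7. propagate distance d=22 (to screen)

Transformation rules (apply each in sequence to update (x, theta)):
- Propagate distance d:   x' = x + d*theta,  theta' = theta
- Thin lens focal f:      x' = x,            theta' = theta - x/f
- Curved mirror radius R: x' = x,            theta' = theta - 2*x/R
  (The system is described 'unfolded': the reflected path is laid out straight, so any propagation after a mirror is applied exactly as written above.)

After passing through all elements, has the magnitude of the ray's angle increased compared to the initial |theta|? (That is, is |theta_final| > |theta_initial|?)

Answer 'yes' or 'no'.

Initial: x=-3.0000 theta=-0.3000
After 1 (propagate distance d=8): x=-5.4000 theta=-0.3000
After 2 (thin lens f=50): x=-5.4000 theta=-0.1920
After 3 (propagate distance d=20): x=-9.2400 theta=-0.1920
After 4 (thin lens f=-45): x=-9.2400 theta=-149/375 (≈-0.3973)
After 5 (propagate distance d=18): x=-16.3920 theta=-149/375 (≈-0.3973)
After 6 (thin lens f=15): x=-16.3920 theta=1304/1875 (≈0.6955)
After 7 (propagate distance d=22 (to screen)): x=-2047/1875 (≈-1.0917) theta=1304/1875 (≈0.6955)
|theta_initial|=0.3000 |theta_final|=1304/1875 (≈0.6955) -> increased

Answer: yes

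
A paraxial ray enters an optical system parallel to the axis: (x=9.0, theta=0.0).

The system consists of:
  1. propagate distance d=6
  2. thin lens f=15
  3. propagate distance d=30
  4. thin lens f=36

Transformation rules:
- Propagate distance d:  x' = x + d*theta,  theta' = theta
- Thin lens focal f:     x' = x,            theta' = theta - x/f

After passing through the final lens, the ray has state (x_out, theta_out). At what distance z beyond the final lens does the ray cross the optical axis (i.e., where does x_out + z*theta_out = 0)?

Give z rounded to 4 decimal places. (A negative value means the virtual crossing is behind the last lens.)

Answer: -25.7143

Derivation:
Initial: x=9.0000 theta=0.0000
After 1 (propagate distance d=6): x=9.0000 theta=0.0000
After 2 (thin lens f=15): x=9.0000 theta=-0.6000
After 3 (propagate distance d=30): x=-9.0000 theta=-0.6000
After 4 (thin lens f=36): x=-9.0000 theta=-0.3500
z_focus = -x_out/theta_out = -(-9.0000)/(-0.3500) = -180/7 ≈ -25.7143
Rounded to 4 decimal places: z = -25.7143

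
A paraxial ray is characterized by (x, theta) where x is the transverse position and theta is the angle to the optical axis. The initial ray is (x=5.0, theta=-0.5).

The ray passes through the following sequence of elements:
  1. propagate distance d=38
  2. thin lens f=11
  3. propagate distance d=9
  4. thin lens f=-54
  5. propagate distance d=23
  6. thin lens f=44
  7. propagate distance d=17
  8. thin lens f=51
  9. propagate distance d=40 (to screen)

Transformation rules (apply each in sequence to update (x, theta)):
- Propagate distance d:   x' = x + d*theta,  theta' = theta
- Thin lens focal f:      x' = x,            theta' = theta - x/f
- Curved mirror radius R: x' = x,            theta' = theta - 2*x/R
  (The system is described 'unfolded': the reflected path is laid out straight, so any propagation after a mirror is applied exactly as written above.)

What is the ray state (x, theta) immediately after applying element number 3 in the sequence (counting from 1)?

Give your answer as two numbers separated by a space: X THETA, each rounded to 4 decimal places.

Initial: x=5.0000 theta=-0.5000
After 1 (propagate distance d=38): x=-14.0000 theta=-0.5000
After 2 (thin lens f=11): x=-14.0000 theta=17/22 (≈0.7727)
After 3 (propagate distance d=9): x=-155/22 (≈-7.0455) theta=17/22 (≈0.7727)
Rounded to 4 decimal places: x = -7.0455, theta = 0.7727

Answer: -7.0455 0.7727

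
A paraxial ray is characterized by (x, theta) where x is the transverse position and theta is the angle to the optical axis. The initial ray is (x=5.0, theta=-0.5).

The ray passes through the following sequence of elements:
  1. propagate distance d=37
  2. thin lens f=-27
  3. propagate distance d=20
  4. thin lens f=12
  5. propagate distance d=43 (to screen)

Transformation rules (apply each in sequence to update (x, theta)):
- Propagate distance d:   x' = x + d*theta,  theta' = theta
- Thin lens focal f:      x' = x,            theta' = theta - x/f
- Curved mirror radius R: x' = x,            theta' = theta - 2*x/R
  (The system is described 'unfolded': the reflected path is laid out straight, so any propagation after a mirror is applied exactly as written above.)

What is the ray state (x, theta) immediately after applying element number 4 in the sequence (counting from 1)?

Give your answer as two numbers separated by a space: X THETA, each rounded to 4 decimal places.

Answer: -33.5000 1.7917

Derivation:
Initial: x=5.0000 theta=-0.5000
After 1 (propagate distance d=37): x=-13.5000 theta=-0.5000
After 2 (thin lens f=-27): x=-13.5000 theta=-1.0000
After 3 (propagate distance d=20): x=-33.5000 theta=-1.0000
After 4 (thin lens f=12): x=-33.5000 theta=43/24 (≈1.7917)
Rounded to 4 decimal places: x = -33.5000, theta = 1.7917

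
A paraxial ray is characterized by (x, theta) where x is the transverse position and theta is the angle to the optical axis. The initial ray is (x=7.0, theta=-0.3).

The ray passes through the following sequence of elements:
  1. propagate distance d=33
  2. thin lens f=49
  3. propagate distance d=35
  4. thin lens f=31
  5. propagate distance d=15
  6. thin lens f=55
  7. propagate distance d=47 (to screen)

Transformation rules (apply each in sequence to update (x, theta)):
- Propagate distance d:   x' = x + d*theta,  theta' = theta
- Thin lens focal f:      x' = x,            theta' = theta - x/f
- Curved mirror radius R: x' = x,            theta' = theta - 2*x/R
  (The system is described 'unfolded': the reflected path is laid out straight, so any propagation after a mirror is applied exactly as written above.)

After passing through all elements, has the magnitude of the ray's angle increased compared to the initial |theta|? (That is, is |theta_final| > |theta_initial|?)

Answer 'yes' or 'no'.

Initial: x=7.0000 theta=-0.3000
After 1 (propagate distance d=33): x=-2.9000 theta=-0.3000
After 2 (thin lens f=49): x=-2.9000 theta=-59/245 (≈-0.2408)
After 3 (propagate distance d=35): x=-793/70 (≈-11.3286) theta=-59/245 (≈-0.2408)
After 4 (thin lens f=31): x=-793/70 (≈-11.3286) theta=1893/15190 (≈0.1246)
After 5 (propagate distance d=15): x=-71843/7595 (≈-9.4592) theta=1893/15190 (≈0.1246)
After 6 (thin lens f=55): x=-71843/7595 (≈-9.4592) theta=247801/835450 (≈0.2966)
After 7 (propagate distance d=47 (to screen)): x=3743917/835450 (≈4.4813) theta=247801/835450 (≈0.2966)
|theta_initial|=0.3000 |theta_final|=247801/835450 (≈0.2966) -> not increased

Answer: no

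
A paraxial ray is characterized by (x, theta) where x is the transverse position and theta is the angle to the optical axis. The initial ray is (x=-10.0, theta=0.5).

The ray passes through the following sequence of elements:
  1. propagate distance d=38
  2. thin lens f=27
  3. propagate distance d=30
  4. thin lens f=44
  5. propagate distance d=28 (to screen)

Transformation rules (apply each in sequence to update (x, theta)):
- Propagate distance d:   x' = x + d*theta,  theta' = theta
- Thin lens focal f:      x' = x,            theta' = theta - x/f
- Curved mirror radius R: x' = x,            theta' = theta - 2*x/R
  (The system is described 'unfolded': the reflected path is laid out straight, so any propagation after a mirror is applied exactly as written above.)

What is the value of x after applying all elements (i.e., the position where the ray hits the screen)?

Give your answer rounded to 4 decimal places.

Initial: x=-10.0000 theta=0.5000
After 1 (propagate distance d=38): x=9.0000 theta=0.5000
After 2 (thin lens f=27): x=9.0000 theta=1/6 (≈0.1667)
After 3 (propagate distance d=30): x=14.0000 theta=1/6 (≈0.1667)
After 4 (thin lens f=44): x=14.0000 theta=-5/33 (≈-0.1515)
After 5 (propagate distance d=28 (to screen)): x=322/33 (≈9.7576) theta=-5/33 (≈-0.1515)
Rounded to 4 decimal places: x = 9.7576

Answer: 9.7576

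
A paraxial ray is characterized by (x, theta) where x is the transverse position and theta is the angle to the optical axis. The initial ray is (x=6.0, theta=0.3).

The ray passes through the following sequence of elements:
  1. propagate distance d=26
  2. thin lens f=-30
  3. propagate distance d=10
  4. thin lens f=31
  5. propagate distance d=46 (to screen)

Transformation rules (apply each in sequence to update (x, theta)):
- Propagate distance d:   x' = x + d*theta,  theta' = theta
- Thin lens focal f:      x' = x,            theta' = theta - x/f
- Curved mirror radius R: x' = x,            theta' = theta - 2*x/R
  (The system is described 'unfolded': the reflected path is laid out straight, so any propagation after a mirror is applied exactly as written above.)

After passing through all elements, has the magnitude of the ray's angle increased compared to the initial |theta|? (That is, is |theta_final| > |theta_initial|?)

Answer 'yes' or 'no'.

Initial: x=6.0000 theta=0.3000
After 1 (propagate distance d=26): x=13.8000 theta=0.3000
After 2 (thin lens f=-30): x=13.8000 theta=0.7600
After 3 (propagate distance d=10): x=21.4000 theta=0.7600
After 4 (thin lens f=31): x=21.4000 theta=54/775 (≈0.0697)
After 5 (propagate distance d=46 (to screen)): x=19069/775 (≈24.6052) theta=54/775 (≈0.0697)
|theta_initial|=0.3000 |theta_final|=54/775 (≈0.0697) -> not increased

Answer: no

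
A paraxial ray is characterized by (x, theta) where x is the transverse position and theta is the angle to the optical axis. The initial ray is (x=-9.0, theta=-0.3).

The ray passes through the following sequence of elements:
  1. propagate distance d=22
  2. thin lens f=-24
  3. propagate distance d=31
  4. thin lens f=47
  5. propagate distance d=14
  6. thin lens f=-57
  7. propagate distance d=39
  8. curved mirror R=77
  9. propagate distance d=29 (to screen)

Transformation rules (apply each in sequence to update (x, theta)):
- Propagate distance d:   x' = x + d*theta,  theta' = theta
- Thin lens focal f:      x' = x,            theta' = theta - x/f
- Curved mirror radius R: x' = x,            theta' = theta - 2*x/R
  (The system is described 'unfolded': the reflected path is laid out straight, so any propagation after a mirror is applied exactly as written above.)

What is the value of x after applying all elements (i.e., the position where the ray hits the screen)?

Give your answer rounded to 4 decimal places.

Answer: -41.2034

Derivation:
Initial: x=-9.0000 theta=-0.3000
After 1 (propagate distance d=22): x=-15.6000 theta=-0.3000
After 2 (thin lens f=-24): x=-15.6000 theta=-0.9500
After 3 (propagate distance d=31): x=-45.0500 theta=-0.9500
After 4 (thin lens f=47): x=-45.0500 theta=2/235 (≈0.0085)
After 5 (propagate distance d=14): x=-8447/188 (≈-44.9309) theta=2/235 (≈0.0085)
After 6 (thin lens f=-57): x=-8447/188 (≈-44.9309) theta=-41779/53580 (≈-0.7797)
After 7 (propagate distance d=39): x=-336398/4465 (≈-75.3411) theta=-41779/53580 (≈-0.7797)
After 8 (curved mirror R=77): x=-336398/4465 (≈-75.3411) theta=4856569/4125660 (≈1.1772)
After 9 (propagate distance d=29 (to screen)): x=-169991251/4125660 (≈-41.2034) theta=4856569/4125660 (≈1.1772)
Rounded to 4 decimal places: x = -41.2034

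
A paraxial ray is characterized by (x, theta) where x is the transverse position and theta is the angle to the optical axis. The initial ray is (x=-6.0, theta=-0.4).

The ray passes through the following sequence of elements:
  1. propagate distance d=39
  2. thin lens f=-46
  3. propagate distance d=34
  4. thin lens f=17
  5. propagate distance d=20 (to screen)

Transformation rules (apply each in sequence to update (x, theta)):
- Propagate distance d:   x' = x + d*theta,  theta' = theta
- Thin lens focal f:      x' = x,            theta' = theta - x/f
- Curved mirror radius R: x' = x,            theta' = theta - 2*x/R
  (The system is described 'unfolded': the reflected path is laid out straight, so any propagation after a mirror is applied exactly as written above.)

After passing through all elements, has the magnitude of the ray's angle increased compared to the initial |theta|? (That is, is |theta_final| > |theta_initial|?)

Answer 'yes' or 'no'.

Initial: x=-6.0000 theta=-0.4000
After 1 (propagate distance d=39): x=-21.6000 theta=-0.4000
After 2 (thin lens f=-46): x=-21.6000 theta=-20/23 (≈-0.8696)
After 3 (propagate distance d=34): x=-5884/115 (≈-51.1652) theta=-20/23 (≈-0.8696)
After 4 (thin lens f=17): x=-5884/115 (≈-51.1652) theta=4184/1955 (≈2.1402)
After 5 (propagate distance d=20 (to screen)): x=-16348/1955 (≈-8.3621) theta=4184/1955 (≈2.1402)
|theta_initial|=0.4000 |theta_final|=4184/1955 (≈2.1402) -> increased

Answer: yes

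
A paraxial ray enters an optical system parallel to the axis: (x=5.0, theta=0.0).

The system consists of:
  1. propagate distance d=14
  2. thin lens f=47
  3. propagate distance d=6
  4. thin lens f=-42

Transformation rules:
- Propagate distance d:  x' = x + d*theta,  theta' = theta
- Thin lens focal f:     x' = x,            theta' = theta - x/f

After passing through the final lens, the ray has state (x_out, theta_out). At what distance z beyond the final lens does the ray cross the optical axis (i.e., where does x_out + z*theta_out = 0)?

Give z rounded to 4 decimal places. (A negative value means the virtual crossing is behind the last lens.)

Answer: 1722.0000

Derivation:
Initial: x=5.0000 theta=0.0000
After 1 (propagate distance d=14): x=5.0000 theta=0.0000
After 2 (thin lens f=47): x=5.0000 theta=-5/47 (≈-0.1064)
After 3 (propagate distance d=6): x=205/47 (≈4.3617) theta=-5/47 (≈-0.1064)
After 4 (thin lens f=-42): x=205/47 (≈4.3617) theta=-5/1974 (≈-0.0025)
z_focus = -x_out/theta_out = -(205/47)/(-5/1974) = 1722.0000
Rounded to 4 decimal places: z = 1722.0000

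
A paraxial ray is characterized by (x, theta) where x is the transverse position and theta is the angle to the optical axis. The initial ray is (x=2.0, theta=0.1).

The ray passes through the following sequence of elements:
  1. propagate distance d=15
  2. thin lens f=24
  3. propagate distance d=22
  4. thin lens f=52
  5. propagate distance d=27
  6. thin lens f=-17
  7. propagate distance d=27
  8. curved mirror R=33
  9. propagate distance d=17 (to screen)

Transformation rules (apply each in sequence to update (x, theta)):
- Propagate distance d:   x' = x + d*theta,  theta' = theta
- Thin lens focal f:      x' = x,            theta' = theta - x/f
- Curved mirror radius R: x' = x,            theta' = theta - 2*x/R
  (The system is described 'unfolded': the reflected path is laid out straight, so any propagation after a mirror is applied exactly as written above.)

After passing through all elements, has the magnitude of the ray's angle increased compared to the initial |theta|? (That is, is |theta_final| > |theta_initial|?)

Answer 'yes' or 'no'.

Answer: no

Derivation:
Initial: x=2.0000 theta=0.1000
After 1 (propagate distance d=15): x=3.5000 theta=0.1000
After 2 (thin lens f=24): x=3.5000 theta=-11/240 (≈-0.0458)
After 3 (propagate distance d=22): x=299/120 (≈2.4917) theta=-11/240 (≈-0.0458)
After 4 (thin lens f=52): x=299/120 (≈2.4917) theta=-3/32 (≈-0.0938)
After 5 (propagate distance d=27): x=-19/480 (≈-0.0396) theta=-3/32 (≈-0.0938)
After 6 (thin lens f=-17): x=-19/480 (≈-0.0396) theta=-49/510 (≈-0.0961)
After 7 (propagate distance d=27): x=-21491/8160 (≈-2.6337) theta=-49/510 (≈-0.0961)
After 8 (curved mirror R=33): x=-21491/8160 (≈-2.6337) theta=1711/26928 (≈0.0635)
After 9 (propagate distance d=17 (to screen)): x=-418333/269280 (≈-1.5535) theta=1711/26928 (≈0.0635)
|theta_initial|=0.1000 |theta_final|=1711/26928 (≈0.0635) -> not increased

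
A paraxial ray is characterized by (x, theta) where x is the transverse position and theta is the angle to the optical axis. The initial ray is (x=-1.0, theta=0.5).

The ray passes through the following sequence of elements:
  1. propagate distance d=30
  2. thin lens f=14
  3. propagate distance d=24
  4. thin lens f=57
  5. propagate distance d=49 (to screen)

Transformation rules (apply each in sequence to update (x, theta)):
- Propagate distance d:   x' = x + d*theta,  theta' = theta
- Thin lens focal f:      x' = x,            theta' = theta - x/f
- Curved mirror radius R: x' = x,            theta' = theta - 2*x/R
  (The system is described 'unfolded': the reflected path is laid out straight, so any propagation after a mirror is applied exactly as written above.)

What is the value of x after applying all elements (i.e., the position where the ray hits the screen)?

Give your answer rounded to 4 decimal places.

Initial: x=-1.0000 theta=0.5000
After 1 (propagate distance d=30): x=14.0000 theta=0.5000
After 2 (thin lens f=14): x=14.0000 theta=-0.5000
After 3 (propagate distance d=24): x=2.0000 theta=-0.5000
After 4 (thin lens f=57): x=2.0000 theta=-61/114 (≈-0.5351)
After 5 (propagate distance d=49 (to screen)): x=-2761/114 (≈-24.2193) theta=-61/114 (≈-0.5351)
Rounded to 4 decimal places: x = -24.2193

Answer: -24.2193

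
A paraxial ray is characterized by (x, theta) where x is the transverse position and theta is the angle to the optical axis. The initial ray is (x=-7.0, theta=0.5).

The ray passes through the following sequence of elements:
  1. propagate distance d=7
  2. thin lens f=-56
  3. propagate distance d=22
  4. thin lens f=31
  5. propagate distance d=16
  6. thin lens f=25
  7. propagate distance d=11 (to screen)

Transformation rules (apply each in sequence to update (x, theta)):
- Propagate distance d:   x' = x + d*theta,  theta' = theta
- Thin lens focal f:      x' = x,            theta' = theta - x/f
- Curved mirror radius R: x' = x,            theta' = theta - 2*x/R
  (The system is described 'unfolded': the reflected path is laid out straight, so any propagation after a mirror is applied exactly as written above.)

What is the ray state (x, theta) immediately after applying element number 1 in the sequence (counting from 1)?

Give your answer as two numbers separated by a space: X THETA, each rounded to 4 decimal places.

Initial: x=-7.0000 theta=0.5000
After 1 (propagate distance d=7): x=-3.5000 theta=0.5000
Rounded to 4 decimal places: x = -3.5000, theta = 0.5000

Answer: -3.5000 0.5000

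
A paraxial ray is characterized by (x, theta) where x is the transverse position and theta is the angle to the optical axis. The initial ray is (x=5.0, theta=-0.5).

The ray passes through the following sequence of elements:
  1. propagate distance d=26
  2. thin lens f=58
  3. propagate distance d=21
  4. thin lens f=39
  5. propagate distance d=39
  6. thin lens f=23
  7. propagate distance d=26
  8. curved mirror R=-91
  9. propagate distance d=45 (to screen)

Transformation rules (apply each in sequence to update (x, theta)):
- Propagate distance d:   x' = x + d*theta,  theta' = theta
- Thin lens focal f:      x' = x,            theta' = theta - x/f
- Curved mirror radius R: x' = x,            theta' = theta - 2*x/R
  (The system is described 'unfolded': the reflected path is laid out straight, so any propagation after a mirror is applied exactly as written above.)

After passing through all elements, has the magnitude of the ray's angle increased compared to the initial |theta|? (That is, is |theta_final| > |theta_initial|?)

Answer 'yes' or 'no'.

Answer: yes

Derivation:
Initial: x=5.0000 theta=-0.5000
After 1 (propagate distance d=26): x=-8.0000 theta=-0.5000
After 2 (thin lens f=58): x=-8.0000 theta=-21/58 (≈-0.3621)
After 3 (propagate distance d=21): x=-905/58 (≈-15.6034) theta=-21/58 (≈-0.3621)
After 4 (thin lens f=39): x=-905/58 (≈-15.6034) theta=43/1131 (≈0.0380)
After 5 (propagate distance d=39): x=-819/58 (≈-14.1207) theta=43/1131 (≈0.0380)
After 6 (thin lens f=23): x=-819/58 (≈-14.1207) theta=33919/52026 (≈0.6520)
After 7 (propagate distance d=26): x=11327/4002 (≈2.8303) theta=33919/52026 (≈0.6520)
After 8 (curved mirror R=-91): x=11327/4002 (≈2.8303) theta=260087/364182 (≈0.7142)
After 9 (propagate distance d=45 (to screen)): x=6367336/182091 (≈34.9679) theta=260087/364182 (≈0.7142)
|theta_initial|=0.5000 |theta_final|=260087/364182 (≈0.7142) -> increased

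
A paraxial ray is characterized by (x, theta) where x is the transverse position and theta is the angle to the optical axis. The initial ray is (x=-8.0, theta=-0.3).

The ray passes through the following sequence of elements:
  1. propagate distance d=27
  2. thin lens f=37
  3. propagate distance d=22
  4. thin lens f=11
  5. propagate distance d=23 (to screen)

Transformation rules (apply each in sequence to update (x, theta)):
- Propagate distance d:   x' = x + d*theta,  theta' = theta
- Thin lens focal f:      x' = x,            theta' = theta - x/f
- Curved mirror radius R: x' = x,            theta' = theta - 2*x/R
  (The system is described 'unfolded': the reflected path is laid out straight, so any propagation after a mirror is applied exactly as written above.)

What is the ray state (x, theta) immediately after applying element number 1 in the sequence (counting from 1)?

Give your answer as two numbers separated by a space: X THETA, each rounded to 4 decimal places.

Answer: -16.1000 -0.3000

Derivation:
Initial: x=-8.0000 theta=-0.3000
After 1 (propagate distance d=27): x=-16.1000 theta=-0.3000
Rounded to 4 decimal places: x = -16.1000, theta = -0.3000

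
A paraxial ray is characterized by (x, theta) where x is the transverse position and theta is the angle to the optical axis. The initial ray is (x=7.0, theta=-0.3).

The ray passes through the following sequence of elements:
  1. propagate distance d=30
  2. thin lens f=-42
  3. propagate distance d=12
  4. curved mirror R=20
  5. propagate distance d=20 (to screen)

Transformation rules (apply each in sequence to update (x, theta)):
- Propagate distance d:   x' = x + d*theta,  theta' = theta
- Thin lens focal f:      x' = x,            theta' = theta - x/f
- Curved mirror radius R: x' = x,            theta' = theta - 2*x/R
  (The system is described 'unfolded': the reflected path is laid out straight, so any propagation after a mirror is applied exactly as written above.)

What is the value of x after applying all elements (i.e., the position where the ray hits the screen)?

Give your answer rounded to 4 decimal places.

Initial: x=7.0000 theta=-0.3000
After 1 (propagate distance d=30): x=-2.0000 theta=-0.3000
After 2 (thin lens f=-42): x=-2.0000 theta=-73/210 (≈-0.3476)
After 3 (propagate distance d=12): x=-216/35 (≈-6.1714) theta=-73/210 (≈-0.3476)
After 4 (curved mirror R=20): x=-216/35 (≈-6.1714) theta=283/1050 (≈0.2695)
After 5 (propagate distance d=20 (to screen)): x=-82/105 (≈-0.7810) theta=283/1050 (≈0.2695)
Rounded to 4 decimal places: x = -0.7810

Answer: -0.7810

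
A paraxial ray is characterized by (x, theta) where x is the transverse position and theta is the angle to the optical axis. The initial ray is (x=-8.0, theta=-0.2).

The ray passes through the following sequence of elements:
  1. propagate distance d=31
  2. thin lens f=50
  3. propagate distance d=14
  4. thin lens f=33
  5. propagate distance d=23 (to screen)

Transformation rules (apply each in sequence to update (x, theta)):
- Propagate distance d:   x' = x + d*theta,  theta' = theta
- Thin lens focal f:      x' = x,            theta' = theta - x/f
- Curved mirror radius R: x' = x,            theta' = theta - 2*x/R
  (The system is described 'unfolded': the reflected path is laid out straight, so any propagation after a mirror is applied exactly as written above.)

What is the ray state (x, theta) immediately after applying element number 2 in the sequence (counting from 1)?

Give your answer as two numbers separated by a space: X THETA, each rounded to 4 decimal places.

Answer: -14.2000 0.0840

Derivation:
Initial: x=-8.0000 theta=-0.2000
After 1 (propagate distance d=31): x=-14.2000 theta=-0.2000
After 2 (thin lens f=50): x=-14.2000 theta=0.0840
Rounded to 4 decimal places: x = -14.2000, theta = 0.0840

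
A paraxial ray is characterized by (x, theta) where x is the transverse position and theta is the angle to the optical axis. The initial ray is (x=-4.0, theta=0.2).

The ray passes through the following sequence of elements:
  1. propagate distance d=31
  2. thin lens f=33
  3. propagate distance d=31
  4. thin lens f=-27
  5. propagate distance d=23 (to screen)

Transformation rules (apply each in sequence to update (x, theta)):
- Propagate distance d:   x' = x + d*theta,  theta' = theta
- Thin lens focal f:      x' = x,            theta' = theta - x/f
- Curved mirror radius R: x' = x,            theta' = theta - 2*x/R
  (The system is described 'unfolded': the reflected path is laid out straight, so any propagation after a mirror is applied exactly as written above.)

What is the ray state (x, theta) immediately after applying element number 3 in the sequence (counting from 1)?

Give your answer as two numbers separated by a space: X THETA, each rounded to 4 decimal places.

Initial: x=-4.0000 theta=0.2000
After 1 (propagate distance d=31): x=2.2000 theta=0.2000
After 2 (thin lens f=33): x=2.2000 theta=2/15 (≈0.1333)
After 3 (propagate distance d=31): x=19/3 (≈6.3333) theta=2/15 (≈0.1333)
Rounded to 4 decimal places: x = 6.3333, theta = 0.1333

Answer: 6.3333 0.1333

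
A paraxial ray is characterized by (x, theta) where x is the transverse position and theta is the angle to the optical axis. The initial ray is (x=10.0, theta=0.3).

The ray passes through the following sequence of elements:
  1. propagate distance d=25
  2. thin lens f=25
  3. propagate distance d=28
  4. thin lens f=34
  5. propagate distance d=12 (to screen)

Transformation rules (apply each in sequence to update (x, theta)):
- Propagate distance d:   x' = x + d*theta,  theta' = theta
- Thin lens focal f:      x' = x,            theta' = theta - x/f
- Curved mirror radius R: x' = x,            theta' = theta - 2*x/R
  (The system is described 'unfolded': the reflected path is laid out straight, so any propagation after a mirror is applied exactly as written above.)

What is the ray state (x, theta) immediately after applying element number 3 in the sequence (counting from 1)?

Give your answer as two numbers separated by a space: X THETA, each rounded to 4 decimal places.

Answer: 6.3000 -0.4000

Derivation:
Initial: x=10.0000 theta=0.3000
After 1 (propagate distance d=25): x=17.5000 theta=0.3000
After 2 (thin lens f=25): x=17.5000 theta=-0.4000
After 3 (propagate distance d=28): x=6.3000 theta=-0.4000
Rounded to 4 decimal places: x = 6.3000, theta = -0.4000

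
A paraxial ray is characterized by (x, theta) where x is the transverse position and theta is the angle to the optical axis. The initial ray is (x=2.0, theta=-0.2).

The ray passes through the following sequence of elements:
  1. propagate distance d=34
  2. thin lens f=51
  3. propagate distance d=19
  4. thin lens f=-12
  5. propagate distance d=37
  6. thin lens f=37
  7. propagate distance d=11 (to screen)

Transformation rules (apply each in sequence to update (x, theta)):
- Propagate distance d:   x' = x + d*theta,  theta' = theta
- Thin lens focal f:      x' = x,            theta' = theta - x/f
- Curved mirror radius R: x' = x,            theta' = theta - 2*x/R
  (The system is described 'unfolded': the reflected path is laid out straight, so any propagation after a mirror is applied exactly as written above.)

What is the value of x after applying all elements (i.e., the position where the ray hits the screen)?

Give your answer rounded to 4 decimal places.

Answer: -29.7072

Derivation:
Initial: x=2.0000 theta=-0.2000
After 1 (propagate distance d=34): x=-4.8000 theta=-0.2000
After 2 (thin lens f=51): x=-4.8000 theta=-9/85 (≈-0.1059)
After 3 (propagate distance d=19): x=-579/85 (≈-6.8118) theta=-9/85 (≈-0.1059)
After 4 (thin lens f=-12): x=-579/85 (≈-6.8118) theta=-229/340 (≈-0.6735)
After 5 (propagate distance d=37): x=-10789/340 (≈-31.7324) theta=-229/340 (≈-0.6735)
After 6 (thin lens f=37): x=-10789/340 (≈-31.7324) theta=579/3145 (≈0.1841)
After 7 (propagate distance d=11 (to screen)): x=-373717/12580 (≈-29.7072) theta=579/3145 (≈0.1841)
Rounded to 4 decimal places: x = -29.7072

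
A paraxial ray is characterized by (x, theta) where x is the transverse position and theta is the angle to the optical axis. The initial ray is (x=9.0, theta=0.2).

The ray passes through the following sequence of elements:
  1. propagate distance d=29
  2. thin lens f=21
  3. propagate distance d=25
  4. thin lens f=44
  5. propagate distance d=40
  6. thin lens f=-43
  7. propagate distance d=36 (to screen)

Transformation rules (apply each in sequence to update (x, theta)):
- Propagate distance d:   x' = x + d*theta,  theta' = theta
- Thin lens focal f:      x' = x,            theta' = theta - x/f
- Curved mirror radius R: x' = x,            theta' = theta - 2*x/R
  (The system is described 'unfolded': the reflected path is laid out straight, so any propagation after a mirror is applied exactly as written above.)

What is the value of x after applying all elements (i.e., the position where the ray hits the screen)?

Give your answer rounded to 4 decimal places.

Answer: -56.6857

Derivation:
Initial: x=9.0000 theta=0.2000
After 1 (propagate distance d=29): x=14.8000 theta=0.2000
After 2 (thin lens f=21): x=14.8000 theta=-53/105 (≈-0.5048)
After 3 (propagate distance d=25): x=229/105 (≈2.1810) theta=-53/105 (≈-0.5048)
After 4 (thin lens f=44): x=229/105 (≈2.1810) theta=-2561/4620 (≈-0.5543)
After 5 (propagate distance d=40): x=-7697/385 (≈-19.9922) theta=-2561/4620 (≈-0.5543)
After 6 (thin lens f=-43): x=-7697/385 (≈-19.9922) theta=-4709/4620 (≈-1.0193)
After 7 (propagate distance d=36 (to screen)): x=-1984/35 (≈-56.6857) theta=-4709/4620 (≈-1.0193)
Rounded to 4 decimal places: x = -56.6857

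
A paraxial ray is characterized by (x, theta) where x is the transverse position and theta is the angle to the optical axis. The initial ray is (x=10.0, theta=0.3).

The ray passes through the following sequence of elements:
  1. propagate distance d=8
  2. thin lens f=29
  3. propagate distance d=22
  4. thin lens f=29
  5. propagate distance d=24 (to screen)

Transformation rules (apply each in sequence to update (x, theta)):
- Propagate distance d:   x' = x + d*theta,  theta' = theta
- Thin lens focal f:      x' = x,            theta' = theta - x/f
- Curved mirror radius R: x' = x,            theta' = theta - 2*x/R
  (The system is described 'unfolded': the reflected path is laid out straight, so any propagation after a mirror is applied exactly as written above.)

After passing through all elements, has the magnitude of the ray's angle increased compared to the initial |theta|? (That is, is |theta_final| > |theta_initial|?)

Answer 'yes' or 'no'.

Answer: yes

Derivation:
Initial: x=10.0000 theta=0.3000
After 1 (propagate distance d=8): x=12.4000 theta=0.3000
After 2 (thin lens f=29): x=12.4000 theta=-37/290 (≈-0.1276)
After 3 (propagate distance d=22): x=1391/145 (≈9.5931) theta=-37/290 (≈-0.1276)
After 4 (thin lens f=29): x=1391/145 (≈9.5931) theta=-771/1682 (≈-0.4584)
After 5 (propagate distance d=24 (to screen)): x=-5921/4205 (≈-1.4081) theta=-771/1682 (≈-0.4584)
|theta_initial|=0.3000 |theta_final|=771/1682 (≈0.4584) -> increased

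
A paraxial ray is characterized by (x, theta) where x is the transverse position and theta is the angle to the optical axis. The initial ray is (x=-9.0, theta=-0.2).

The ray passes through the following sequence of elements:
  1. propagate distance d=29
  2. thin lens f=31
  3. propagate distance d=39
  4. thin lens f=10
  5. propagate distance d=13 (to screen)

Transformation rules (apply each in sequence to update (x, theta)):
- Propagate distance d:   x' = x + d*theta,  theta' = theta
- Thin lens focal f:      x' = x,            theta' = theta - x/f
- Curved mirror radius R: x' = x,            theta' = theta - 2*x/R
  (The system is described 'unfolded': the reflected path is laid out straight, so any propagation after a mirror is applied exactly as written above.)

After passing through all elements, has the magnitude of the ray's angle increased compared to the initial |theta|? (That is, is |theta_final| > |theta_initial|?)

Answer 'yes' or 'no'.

Initial: x=-9.0000 theta=-0.2000
After 1 (propagate distance d=29): x=-14.8000 theta=-0.2000
After 2 (thin lens f=31): x=-14.8000 theta=43/155 (≈0.2774)
After 3 (propagate distance d=39): x=-617/155 (≈-3.9806) theta=43/155 (≈0.2774)
After 4 (thin lens f=10): x=-617/155 (≈-3.9806) theta=1047/1550 (≈0.6755)
After 5 (propagate distance d=13 (to screen)): x=7441/1550 (≈4.8006) theta=1047/1550 (≈0.6755)
|theta_initial|=0.2000 |theta_final|=1047/1550 (≈0.6755) -> increased

Answer: yes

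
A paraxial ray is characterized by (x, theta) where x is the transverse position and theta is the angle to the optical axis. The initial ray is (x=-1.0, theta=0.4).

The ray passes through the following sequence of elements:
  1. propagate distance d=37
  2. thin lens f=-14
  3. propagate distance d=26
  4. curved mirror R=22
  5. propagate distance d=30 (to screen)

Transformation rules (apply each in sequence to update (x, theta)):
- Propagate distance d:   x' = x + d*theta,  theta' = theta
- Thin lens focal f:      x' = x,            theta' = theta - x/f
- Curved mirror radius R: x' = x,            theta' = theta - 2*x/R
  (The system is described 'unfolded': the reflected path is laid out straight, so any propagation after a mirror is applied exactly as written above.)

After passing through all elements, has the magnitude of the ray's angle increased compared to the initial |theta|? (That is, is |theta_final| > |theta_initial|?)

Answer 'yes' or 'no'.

Initial: x=-1.0000 theta=0.4000
After 1 (propagate distance d=37): x=13.8000 theta=0.4000
After 2 (thin lens f=-14): x=13.8000 theta=97/70 (≈1.3857)
After 3 (propagate distance d=26): x=1744/35 (≈49.8286) theta=97/70 (≈1.3857)
After 4 (curved mirror R=22): x=1744/35 (≈49.8286) theta=-2421/770 (≈-3.1442)
After 5 (propagate distance d=30 (to screen)): x=-17131/385 (≈-44.4961) theta=-2421/770 (≈-3.1442)
|theta_initial|=0.4000 |theta_final|=2421/770 (≈3.1442) -> increased

Answer: yes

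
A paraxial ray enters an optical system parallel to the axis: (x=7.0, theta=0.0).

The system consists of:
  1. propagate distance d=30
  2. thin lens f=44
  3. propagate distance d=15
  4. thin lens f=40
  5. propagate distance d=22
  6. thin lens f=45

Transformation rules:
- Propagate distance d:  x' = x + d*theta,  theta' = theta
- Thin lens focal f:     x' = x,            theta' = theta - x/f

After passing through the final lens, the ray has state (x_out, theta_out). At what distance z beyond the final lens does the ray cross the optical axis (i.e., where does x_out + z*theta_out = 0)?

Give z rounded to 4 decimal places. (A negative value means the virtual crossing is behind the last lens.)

Answer: -5.8646

Derivation:
Initial: x=7.0000 theta=0.0000
After 1 (propagate distance d=30): x=7.0000 theta=0.0000
After 2 (thin lens f=44): x=7.0000 theta=-7/44 (≈-0.1591)
After 3 (propagate distance d=15): x=203/44 (≈4.6136) theta=-7/44 (≈-0.1591)
After 4 (thin lens f=40): x=203/44 (≈4.6136) theta=-483/1760 (≈-0.2744)
After 5 (propagate distance d=22): x=-1253/880 (≈-1.4239) theta=-483/1760 (≈-0.2744)
After 6 (thin lens f=45): x=-1253/880 (≈-1.4239) theta=-19229/79200 (≈-0.2428)
z_focus = -x_out/theta_out = -(-1253/880)/(-19229/79200) = -16110/2747 ≈ -5.8646
Rounded to 4 decimal places: z = -5.8646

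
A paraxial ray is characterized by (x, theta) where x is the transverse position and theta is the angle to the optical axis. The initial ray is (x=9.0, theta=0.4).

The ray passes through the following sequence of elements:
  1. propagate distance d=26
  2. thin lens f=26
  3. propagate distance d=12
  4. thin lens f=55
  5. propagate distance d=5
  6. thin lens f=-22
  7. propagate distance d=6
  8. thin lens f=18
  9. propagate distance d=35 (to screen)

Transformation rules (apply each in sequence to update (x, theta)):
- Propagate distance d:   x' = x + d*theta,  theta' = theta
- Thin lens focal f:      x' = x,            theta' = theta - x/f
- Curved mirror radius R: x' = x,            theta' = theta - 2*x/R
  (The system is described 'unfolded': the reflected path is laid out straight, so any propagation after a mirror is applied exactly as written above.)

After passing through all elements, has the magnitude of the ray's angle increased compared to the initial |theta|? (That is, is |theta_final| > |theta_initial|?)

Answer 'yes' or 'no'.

Answer: yes

Derivation:
Initial: x=9.0000 theta=0.4000
After 1 (propagate distance d=26): x=19.4000 theta=0.4000
After 2 (thin lens f=26): x=19.4000 theta=-9/26 (≈-0.3462)
After 3 (propagate distance d=12): x=991/65 (≈15.2462) theta=-9/26 (≈-0.3462)
After 4 (thin lens f=55): x=991/65 (≈15.2462) theta=-4457/7150 (≈-0.6234)
After 5 (propagate distance d=5): x=3469/286 (≈12.1294) theta=-4457/7150 (≈-0.6234)
After 6 (thin lens f=-22): x=3469/286 (≈12.1294) theta=-11329/157300 (≈-0.0720)
After 7 (propagate distance d=6): x=459994/39325 (≈11.6972) theta=-11329/157300 (≈-0.0720)
After 8 (thin lens f=18): x=459994/39325 (≈11.6972) theta=-1021949/1415700 (≈-0.7219)
After 9 (propagate distance d=35 (to screen)): x=-1746221/128700 (≈-13.5682) theta=-1021949/1415700 (≈-0.7219)
|theta_initial|=0.4000 |theta_final|=1021949/1415700 (≈0.7219) -> increased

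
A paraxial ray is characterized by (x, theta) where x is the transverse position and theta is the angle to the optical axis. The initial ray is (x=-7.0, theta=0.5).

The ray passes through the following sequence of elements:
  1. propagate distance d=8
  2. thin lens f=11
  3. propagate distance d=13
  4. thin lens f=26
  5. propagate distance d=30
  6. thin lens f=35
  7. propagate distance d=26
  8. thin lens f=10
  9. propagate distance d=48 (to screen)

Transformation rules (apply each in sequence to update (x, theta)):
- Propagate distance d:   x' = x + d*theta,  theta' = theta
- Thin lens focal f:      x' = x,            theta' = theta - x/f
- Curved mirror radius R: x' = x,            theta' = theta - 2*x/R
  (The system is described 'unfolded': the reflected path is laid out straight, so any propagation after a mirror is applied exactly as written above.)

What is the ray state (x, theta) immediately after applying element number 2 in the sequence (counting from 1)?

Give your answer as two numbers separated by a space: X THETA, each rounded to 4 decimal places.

Initial: x=-7.0000 theta=0.5000
After 1 (propagate distance d=8): x=-3.0000 theta=0.5000
After 2 (thin lens f=11): x=-3.0000 theta=17/22 (≈0.7727)
Rounded to 4 decimal places: x = -3.0000, theta = 0.7727

Answer: -3.0000 0.7727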